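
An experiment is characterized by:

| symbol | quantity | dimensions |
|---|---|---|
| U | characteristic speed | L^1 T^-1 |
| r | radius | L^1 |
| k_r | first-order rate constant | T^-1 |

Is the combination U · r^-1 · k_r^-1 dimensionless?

yes

Sum the exponent of each base dimension across the product:
  M: [U]_M − [r]_M − [k_r]_M = (0) − (0) − (0) = 0
  L: [U]_L − [r]_L − [k_r]_L = (1) − (1) − (0) = 0
  T: [U]_T − [r]_T − [k_r]_T = (-1) − (0) − (-1) = 0
  Θ: [U]_Θ − [r]_Θ − [k_r]_Θ = (0) − (0) − (0) = 0
  N: [U]_N − [r]_N − [k_r]_N = (0) − (0) − (0) = 0
All base exponents vanish — dimensionless.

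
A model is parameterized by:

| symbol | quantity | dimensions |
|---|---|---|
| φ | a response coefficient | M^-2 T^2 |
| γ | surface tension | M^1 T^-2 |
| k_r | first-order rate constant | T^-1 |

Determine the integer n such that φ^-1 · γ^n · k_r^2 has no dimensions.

-2

Balance the M exponent: (1)·n from γ, plus −(-2) + 2·(0) = 2 from the rest, must sum to zero.
n + 2 = 0, so n = -2.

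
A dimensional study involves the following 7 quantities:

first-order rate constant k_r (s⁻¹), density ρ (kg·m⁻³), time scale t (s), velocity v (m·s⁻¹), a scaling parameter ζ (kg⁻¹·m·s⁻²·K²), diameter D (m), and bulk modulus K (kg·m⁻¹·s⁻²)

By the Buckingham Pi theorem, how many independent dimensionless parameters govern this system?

There are 7 variables and 4 base dimensions (M, L, T, Θ).
The dimension matrix has rank 4.
Independent dimensionless groups: 7 − 4 = 3.

3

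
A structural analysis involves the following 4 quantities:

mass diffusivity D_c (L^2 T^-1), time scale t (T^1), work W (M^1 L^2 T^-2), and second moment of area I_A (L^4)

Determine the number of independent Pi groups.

There are 4 variables and 3 base dimensions (M, L, T).
The dimension matrix has rank 3.
Independent dimensionless groups: 4 − 3 = 1.

1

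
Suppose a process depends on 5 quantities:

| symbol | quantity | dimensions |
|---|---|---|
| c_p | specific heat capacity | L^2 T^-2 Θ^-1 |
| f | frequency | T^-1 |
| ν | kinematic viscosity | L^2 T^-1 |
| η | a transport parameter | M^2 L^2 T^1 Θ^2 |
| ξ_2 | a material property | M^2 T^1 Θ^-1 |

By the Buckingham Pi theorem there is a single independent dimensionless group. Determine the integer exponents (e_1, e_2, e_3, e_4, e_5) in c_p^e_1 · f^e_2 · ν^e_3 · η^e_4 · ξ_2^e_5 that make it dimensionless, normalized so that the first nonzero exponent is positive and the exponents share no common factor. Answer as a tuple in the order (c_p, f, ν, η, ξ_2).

(3, -2, -4, 1, -1)

M: e_1·(0) + e_2·(0) + e_3·(0) + e_4·(2) + e_5·(2) = 0
L: e_1·(2) + e_2·(0) + e_3·(2) + e_4·(2) + e_5·(0) = 0
T: e_1·(-2) + e_2·(-1) + e_3·(-1) + e_4·(1) + e_5·(1) = 0
Θ: e_1·(-1) + e_2·(0) + e_3·(0) + e_4·(2) + e_5·(-1) = 0
Solving this homogeneous linear system for the smallest-integer solution (first nonzero entry positive) gives (3, -2, -4, 1, -1).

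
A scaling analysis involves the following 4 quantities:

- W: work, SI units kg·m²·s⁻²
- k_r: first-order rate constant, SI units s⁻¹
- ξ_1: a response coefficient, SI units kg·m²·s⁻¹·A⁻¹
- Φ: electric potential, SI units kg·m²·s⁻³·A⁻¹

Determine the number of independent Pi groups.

There are 4 variables and 4 base dimensions (M, L, T, I).
The dimension matrix has rank 3 (less than 4: the dimension vectors are linearly dependent).
Independent dimensionless groups: 4 − 3 = 1.

1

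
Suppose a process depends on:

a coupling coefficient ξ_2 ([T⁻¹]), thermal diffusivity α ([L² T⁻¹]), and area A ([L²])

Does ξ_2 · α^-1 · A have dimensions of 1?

Sum the exponent of each base dimension across the product:
  M: [ξ_2]_M − [α]_M + [A]_M = (0) − (0) + (0) = 0
  L: [ξ_2]_L − [α]_L + [A]_L = (0) − (2) + (2) = 0
  T: [ξ_2]_T − [α]_T + [A]_T = (-1) − (-1) + (0) = 0
All base exponents vanish — dimensionless.

yes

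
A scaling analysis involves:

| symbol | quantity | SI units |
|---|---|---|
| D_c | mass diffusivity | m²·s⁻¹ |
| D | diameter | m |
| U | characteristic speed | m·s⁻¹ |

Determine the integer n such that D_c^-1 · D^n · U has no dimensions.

Balance the L exponent: (1)·n from D, plus −(2) + (1) = -1 from the rest, must sum to zero.
n − 1 = 0, so n = 1.

1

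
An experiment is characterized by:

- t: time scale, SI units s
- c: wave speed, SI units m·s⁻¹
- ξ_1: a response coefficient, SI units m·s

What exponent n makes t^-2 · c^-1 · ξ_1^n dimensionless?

Balance the L exponent: (1)·n from ξ_1, plus −2·(0) − (1) = -1 from the rest, must sum to zero.
n − 1 = 0, so n = 1.

1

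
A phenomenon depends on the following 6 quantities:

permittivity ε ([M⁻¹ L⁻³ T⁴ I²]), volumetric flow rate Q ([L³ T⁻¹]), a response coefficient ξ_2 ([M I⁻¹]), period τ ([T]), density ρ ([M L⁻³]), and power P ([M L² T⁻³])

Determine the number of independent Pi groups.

2

There are 6 variables and 4 base dimensions (M, L, T, I).
The dimension matrix has rank 4.
Independent dimensionless groups: 6 − 4 = 2.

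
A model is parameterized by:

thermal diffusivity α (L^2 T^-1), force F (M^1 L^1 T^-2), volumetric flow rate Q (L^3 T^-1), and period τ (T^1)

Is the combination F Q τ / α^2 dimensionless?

no

Sum the exponent of each base dimension across the product:
  M: −2·[α]_M + [F]_M + [Q]_M + [τ]_M = −2·(0) + (1) + (0) + (0) = 1
  L: −2·[α]_L + [F]_L + [Q]_L + [τ]_L = −2·(2) + (1) + (3) + (0) = 0
  T: −2·[α]_T + [F]_T + [Q]_T + [τ]_T = −2·(-1) + (-2) + (-1) + (1) = 0
Net dimensions [M] ≠ [1] — not dimensionless.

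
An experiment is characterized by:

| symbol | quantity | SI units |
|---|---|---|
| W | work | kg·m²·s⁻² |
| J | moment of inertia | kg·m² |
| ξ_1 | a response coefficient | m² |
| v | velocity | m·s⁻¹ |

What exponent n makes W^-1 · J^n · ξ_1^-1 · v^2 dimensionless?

Balance the M exponent: (1)·n from J, plus −(1) − (0) + 2·(0) = -1 from the rest, must sum to zero.
n − 1 = 0, so n = 1.

1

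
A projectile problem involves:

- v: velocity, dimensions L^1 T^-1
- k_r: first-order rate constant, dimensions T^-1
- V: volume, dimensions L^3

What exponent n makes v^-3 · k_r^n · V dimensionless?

3

Balance the T exponent: (-1)·n from k_r, plus −3·(-1) + (0) = 3 from the rest, must sum to zero.
−n + 3 = 0, so n = 3.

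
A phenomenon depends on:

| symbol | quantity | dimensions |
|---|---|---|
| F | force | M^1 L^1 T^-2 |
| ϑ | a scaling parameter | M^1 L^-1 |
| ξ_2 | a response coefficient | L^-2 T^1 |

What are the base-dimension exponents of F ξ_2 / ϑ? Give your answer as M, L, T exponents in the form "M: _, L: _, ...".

M: 0, L: 0, T: -1

Collect each base-dimension exponent across the product:
  M: (1) − (1) + (0) = 0
  L: (1) − (-1) + (-2) = 0
  T: (-2) − (0) + (1) = -1
So the dimensions are [T⁻¹].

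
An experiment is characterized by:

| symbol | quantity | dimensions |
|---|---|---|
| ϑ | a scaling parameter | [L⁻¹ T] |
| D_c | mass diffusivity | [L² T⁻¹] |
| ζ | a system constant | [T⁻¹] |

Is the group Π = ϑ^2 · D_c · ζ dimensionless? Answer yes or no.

yes

Sum the exponent of each base dimension across the product:
  L: 2·[ϑ]_L + [D_c]_L + [ζ]_L = 2·(-1) + (2) + (0) = 0
  T: 2·[ϑ]_T + [D_c]_T + [ζ]_T = 2·(1) + (-1) + (-1) = 0
All base exponents vanish — dimensionless.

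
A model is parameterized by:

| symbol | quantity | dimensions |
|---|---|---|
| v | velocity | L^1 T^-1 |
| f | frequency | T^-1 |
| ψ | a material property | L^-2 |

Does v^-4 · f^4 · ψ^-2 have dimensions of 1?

Sum the exponent of each base dimension across the product:
  L: −4·[v]_L + 4·[f]_L − 2·[ψ]_L = −4·(1) + 4·(0) − 2·(-2) = 0
  T: −4·[v]_T + 4·[f]_T − 2·[ψ]_T = −4·(-1) + 4·(-1) − 2·(0) = 0
All base exponents vanish — dimensionless.

yes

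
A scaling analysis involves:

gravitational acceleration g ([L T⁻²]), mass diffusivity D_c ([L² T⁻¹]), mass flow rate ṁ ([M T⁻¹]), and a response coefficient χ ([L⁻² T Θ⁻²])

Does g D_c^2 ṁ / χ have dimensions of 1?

Sum the exponent of each base dimension across the product:
  M: [g]_M + 2·[D_c]_M + [ṁ]_M − [χ]_M = (0) + 2·(0) + (1) − (0) = 1
  L: [g]_L + 2·[D_c]_L + [ṁ]_L − [χ]_L = (1) + 2·(2) + (0) − (-2) = 7
  T: [g]_T + 2·[D_c]_T + [ṁ]_T − [χ]_T = (-2) + 2·(-1) + (-1) − (1) = -6
  Θ: [g]_Θ + 2·[D_c]_Θ + [ṁ]_Θ − [χ]_Θ = (0) + 2·(0) + (0) − (-2) = 2
Net dimensions [M L⁷ T⁻⁶ Θ²] ≠ [1] — not dimensionless.

no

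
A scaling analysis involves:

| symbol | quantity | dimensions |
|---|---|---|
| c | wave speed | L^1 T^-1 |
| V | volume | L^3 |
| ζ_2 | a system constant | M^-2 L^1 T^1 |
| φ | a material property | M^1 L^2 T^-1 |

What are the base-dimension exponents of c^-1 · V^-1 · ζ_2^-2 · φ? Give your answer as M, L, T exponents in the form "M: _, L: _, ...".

Collect each base-dimension exponent across the product:
  M: −(0) − (0) − 2·(-2) + (1) = 5
  L: −(1) − (3) − 2·(1) + (2) = -4
  T: −(-1) − (0) − 2·(1) + (-1) = -2
So the dimensions are [M⁵ L⁻⁴ T⁻²].

M: 5, L: -4, T: -2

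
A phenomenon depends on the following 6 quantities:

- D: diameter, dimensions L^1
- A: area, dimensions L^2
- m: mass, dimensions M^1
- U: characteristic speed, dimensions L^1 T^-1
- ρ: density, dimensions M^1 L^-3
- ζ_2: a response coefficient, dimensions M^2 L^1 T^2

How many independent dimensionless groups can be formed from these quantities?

3

There are 6 variables and 3 base dimensions (M, L, T).
The dimension matrix has rank 3.
Independent dimensionless groups: 6 − 3 = 3.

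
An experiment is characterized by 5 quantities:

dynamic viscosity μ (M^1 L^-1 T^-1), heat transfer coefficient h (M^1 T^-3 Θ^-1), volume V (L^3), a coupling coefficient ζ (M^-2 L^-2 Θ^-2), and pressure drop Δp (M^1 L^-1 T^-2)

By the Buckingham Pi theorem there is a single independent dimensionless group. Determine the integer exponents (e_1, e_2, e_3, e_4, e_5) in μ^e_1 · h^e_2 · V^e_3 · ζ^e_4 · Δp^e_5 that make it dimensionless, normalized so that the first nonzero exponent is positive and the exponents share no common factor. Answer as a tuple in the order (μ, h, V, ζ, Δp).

(2, -2, 2, 1, 2)

M: e_1·(1) + e_2·(1) + e_3·(0) + e_4·(-2) + e_5·(1) = 0
L: e_1·(-1) + e_2·(0) + e_3·(3) + e_4·(-2) + e_5·(-1) = 0
T: e_1·(-1) + e_2·(-3) + e_3·(0) + e_4·(0) + e_5·(-2) = 0
Θ: e_1·(0) + e_2·(-1) + e_3·(0) + e_4·(-2) + e_5·(0) = 0
Solving this homogeneous linear system for the smallest-integer solution (first nonzero entry positive) gives (2, -2, 2, 1, 2).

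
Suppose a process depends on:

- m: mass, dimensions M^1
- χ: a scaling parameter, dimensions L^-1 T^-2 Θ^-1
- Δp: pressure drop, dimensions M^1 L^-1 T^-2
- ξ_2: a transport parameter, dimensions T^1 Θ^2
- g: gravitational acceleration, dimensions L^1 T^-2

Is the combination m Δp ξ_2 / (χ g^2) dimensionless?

Sum the exponent of each base dimension across the product:
  M: [m]_M − [χ]_M + [Δp]_M + [ξ_2]_M − 2·[g]_M = (1) − (0) + (1) + (0) − 2·(0) = 2
  L: [m]_L − [χ]_L + [Δp]_L + [ξ_2]_L − 2·[g]_L = (0) − (-1) + (-1) + (0) − 2·(1) = -2
  T: [m]_T − [χ]_T + [Δp]_T + [ξ_2]_T − 2·[g]_T = (0) − (-2) + (-2) + (1) − 2·(-2) = 5
  Θ: [m]_Θ − [χ]_Θ + [Δp]_Θ + [ξ_2]_Θ − 2·[g]_Θ = (0) − (-1) + (0) + (2) − 2·(0) = 3
Net dimensions [M² L⁻² T⁵ Θ³] ≠ [1] — not dimensionless.

no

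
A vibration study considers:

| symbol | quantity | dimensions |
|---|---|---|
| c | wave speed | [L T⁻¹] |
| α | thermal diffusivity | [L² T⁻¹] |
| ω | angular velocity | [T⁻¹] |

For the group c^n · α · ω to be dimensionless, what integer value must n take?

-2

Balance the L exponent: (1)·n from c, plus (2) + (0) = 2 from the rest, must sum to zero.
n + 2 = 0, so n = -2.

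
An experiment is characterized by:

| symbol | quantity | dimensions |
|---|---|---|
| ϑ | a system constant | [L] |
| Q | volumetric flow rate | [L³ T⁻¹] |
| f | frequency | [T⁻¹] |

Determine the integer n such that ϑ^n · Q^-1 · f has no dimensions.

3

Balance the L exponent: (1)·n from ϑ, plus −(3) + (0) = -3 from the rest, must sum to zero.
n − 3 = 0, so n = 3.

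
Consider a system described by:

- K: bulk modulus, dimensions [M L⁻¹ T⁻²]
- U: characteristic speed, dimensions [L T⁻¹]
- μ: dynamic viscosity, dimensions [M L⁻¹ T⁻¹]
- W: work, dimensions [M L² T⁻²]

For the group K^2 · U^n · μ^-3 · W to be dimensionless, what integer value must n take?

-3

Balance the L exponent: (1)·n from U, plus 2·(-1) − 3·(-1) + (2) = 3 from the rest, must sum to zero.
n + 3 = 0, so n = -3.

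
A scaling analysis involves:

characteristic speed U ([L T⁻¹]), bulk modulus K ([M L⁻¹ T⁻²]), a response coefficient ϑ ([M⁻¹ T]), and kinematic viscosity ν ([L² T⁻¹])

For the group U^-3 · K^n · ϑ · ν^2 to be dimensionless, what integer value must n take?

Balance the M exponent: (1)·n from K, plus −3·(0) + (-1) + 2·(0) = -1 from the rest, must sum to zero.
n − 1 = 0, so n = 1.

1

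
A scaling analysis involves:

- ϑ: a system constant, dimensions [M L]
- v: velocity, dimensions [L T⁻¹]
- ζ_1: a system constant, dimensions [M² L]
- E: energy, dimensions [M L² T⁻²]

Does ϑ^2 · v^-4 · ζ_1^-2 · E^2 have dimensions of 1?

Sum the exponent of each base dimension across the product:
  M: 2·[ϑ]_M − 4·[v]_M − 2·[ζ_1]_M + 2·[E]_M = 2·(1) − 4·(0) − 2·(2) + 2·(1) = 0
  L: 2·[ϑ]_L − 4·[v]_L − 2·[ζ_1]_L + 2·[E]_L = 2·(1) − 4·(1) − 2·(1) + 2·(2) = 0
  T: 2·[ϑ]_T − 4·[v]_T − 2·[ζ_1]_T + 2·[E]_T = 2·(0) − 4·(-1) − 2·(0) + 2·(-2) = 0
All base exponents vanish — dimensionless.

yes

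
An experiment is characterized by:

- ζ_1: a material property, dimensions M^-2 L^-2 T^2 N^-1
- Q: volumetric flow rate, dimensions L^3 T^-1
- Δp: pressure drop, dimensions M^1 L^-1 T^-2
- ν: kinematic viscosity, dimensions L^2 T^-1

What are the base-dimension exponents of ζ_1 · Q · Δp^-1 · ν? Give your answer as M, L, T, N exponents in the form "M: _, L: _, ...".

Collect each base-dimension exponent across the product:
  M: (-2) + (0) − (1) + (0) = -3
  L: (-2) + (3) − (-1) + (2) = 4
  T: (2) + (-1) − (-2) + (-1) = 2
  N: (-1) + (0) − (0) + (0) = -1
So the dimensions are [M⁻³ L⁴ T² N⁻¹].

M: -3, L: 4, T: 2, N: -1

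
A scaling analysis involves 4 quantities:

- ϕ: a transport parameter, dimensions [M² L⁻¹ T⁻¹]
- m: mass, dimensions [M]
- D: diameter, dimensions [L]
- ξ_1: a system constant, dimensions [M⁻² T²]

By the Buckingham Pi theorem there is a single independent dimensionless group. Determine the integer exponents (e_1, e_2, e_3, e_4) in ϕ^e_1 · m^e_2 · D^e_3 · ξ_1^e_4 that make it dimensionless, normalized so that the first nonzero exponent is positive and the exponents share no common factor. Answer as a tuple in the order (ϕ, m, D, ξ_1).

M: e_1·(2) + e_2·(1) + e_3·(0) + e_4·(-2) = 0
L: e_1·(-1) + e_2·(0) + e_3·(1) + e_4·(0) = 0
T: e_1·(-1) + e_2·(0) + e_3·(0) + e_4·(2) = 0
Solving this homogeneous linear system for the smallest-integer solution (first nonzero entry positive) gives (2, -2, 2, 1).

(2, -2, 2, 1)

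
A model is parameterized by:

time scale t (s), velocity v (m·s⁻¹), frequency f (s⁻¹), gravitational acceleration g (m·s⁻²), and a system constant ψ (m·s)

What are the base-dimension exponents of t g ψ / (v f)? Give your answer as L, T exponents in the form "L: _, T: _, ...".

L: 1, T: 2

Collect each base-dimension exponent across the product:
  L: (0) − (1) − (0) + (1) + (1) = 1
  T: (1) − (-1) − (-1) + (-2) + (1) = 2
So the dimensions are [L T²].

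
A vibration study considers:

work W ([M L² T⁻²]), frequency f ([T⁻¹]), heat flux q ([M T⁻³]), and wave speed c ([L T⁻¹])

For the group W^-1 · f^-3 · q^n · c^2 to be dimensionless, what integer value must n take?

Balance the M exponent: (1)·n from q, plus −(1) − 3·(0) + 2·(0) = -1 from the rest, must sum to zero.
n − 1 = 0, so n = 1.

1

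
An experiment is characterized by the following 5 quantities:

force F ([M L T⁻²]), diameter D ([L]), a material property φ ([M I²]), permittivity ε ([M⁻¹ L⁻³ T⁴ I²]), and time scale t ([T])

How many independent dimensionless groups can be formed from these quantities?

There are 5 variables and 4 base dimensions (M, L, T, I).
The dimension matrix has rank 4.
Independent dimensionless groups: 5 − 4 = 1.

1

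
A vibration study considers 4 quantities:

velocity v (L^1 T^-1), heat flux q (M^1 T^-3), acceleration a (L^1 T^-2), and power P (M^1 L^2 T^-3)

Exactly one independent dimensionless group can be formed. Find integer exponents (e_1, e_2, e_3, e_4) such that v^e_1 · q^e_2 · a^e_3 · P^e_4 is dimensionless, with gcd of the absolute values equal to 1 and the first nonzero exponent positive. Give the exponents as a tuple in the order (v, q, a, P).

M: e_1·(0) + e_2·(1) + e_3·(0) + e_4·(1) = 0
L: e_1·(1) + e_2·(0) + e_3·(1) + e_4·(2) = 0
T: e_1·(-1) + e_2·(-3) + e_3·(-2) + e_4·(-3) = 0
Solving this homogeneous linear system for the smallest-integer solution (first nonzero entry positive) gives (4, 1, -2, -1).

(4, 1, -2, -1)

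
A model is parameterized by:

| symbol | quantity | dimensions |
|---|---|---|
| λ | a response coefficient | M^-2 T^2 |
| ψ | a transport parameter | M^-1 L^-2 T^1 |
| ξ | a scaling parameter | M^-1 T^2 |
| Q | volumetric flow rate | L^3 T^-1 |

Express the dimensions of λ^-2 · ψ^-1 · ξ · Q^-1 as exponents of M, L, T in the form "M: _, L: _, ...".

M: 4, L: -1, T: -2

Collect each base-dimension exponent across the product:
  M: −2·(-2) − (-1) + (-1) − (0) = 4
  L: −2·(0) − (-2) + (0) − (3) = -1
  T: −2·(2) − (1) + (2) − (-1) = -2
So the dimensions are [M⁴ L⁻¹ T⁻²].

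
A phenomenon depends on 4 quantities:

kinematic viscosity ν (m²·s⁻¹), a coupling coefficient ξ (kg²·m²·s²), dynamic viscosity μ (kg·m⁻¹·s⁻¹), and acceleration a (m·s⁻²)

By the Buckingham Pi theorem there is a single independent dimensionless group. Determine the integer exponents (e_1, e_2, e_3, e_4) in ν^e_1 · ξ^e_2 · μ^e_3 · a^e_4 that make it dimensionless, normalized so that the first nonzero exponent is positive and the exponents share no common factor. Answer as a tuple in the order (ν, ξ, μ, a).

M: e_1·(0) + e_2·(2) + e_3·(1) + e_4·(0) = 0
L: e_1·(2) + e_2·(2) + e_3·(-1) + e_4·(1) = 0
T: e_1·(-1) + e_2·(2) + e_3·(-1) + e_4·(-2) = 0
Solving this homogeneous linear system for the smallest-integer solution (first nonzero entry positive) gives (4, -1, 2, -4).

(4, -1, 2, -4)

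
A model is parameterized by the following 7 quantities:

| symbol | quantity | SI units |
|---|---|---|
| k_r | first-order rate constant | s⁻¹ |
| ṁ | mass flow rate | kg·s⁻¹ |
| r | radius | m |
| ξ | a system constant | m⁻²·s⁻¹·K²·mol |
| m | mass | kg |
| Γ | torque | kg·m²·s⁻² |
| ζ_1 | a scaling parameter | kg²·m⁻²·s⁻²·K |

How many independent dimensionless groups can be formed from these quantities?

There are 7 variables and 5 base dimensions (M, L, T, Θ, N).
The dimension matrix has rank 5.
Independent dimensionless groups: 7 − 5 = 2.

2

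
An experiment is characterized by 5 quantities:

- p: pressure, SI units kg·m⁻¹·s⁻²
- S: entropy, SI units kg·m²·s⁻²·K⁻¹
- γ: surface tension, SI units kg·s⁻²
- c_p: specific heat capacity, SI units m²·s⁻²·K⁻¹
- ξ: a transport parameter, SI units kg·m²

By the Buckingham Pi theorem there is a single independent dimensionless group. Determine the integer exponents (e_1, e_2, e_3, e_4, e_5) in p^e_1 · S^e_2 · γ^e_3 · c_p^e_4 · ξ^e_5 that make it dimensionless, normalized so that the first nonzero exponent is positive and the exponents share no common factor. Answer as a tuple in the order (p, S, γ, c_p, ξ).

(2, -1, -2, 1, 1)

M: e_1·(1) + e_2·(1) + e_3·(1) + e_4·(0) + e_5·(1) = 0
L: e_1·(-1) + e_2·(2) + e_3·(0) + e_4·(2) + e_5·(2) = 0
T: e_1·(-2) + e_2·(-2) + e_3·(-2) + e_4·(-2) + e_5·(0) = 0
Θ: e_1·(0) + e_2·(-1) + e_3·(0) + e_4·(-1) + e_5·(0) = 0
Solving this homogeneous linear system for the smallest-integer solution (first nonzero entry positive) gives (2, -1, -2, 1, 1).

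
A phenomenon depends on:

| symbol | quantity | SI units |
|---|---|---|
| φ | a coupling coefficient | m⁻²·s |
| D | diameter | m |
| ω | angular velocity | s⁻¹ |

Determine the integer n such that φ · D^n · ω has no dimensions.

2

Balance the L exponent: (1)·n from D, plus (-2) + (0) = -2 from the rest, must sum to zero.
n − 2 = 0, so n = 2.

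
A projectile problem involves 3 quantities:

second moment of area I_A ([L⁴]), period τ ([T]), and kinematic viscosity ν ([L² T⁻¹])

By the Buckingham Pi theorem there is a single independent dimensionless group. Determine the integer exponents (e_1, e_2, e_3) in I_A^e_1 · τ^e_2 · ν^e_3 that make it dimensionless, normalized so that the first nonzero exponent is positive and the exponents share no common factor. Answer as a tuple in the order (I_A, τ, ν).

(1, -2, -2)

L: e_1·(4) + e_2·(0) + e_3·(2) = 0
T: e_1·(0) + e_2·(1) + e_3·(-1) = 0
Solving this homogeneous linear system for the smallest-integer solution (first nonzero entry positive) gives (1, -2, -2).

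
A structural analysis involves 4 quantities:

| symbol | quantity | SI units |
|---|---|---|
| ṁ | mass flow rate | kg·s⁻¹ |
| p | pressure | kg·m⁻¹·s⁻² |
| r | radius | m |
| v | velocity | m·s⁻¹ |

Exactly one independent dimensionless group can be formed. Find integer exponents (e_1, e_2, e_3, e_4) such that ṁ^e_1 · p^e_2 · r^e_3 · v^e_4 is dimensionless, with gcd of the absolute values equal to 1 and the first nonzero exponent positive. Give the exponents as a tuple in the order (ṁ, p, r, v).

(1, -1, -2, 1)

M: e_1·(1) + e_2·(1) + e_3·(0) + e_4·(0) = 0
L: e_1·(0) + e_2·(-1) + e_3·(1) + e_4·(1) = 0
T: e_1·(-1) + e_2·(-2) + e_3·(0) + e_4·(-1) = 0
Solving this homogeneous linear system for the smallest-integer solution (first nonzero entry positive) gives (1, -1, -2, 1).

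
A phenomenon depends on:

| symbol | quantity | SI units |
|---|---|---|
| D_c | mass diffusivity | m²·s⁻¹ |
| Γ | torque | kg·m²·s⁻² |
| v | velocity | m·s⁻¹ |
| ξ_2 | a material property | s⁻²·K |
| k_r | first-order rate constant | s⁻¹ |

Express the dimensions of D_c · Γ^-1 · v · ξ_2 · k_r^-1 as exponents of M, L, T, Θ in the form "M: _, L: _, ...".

M: -1, L: 1, T: -1, Θ: 1

Collect each base-dimension exponent across the product:
  M: (0) − (1) + (0) + (0) − (0) = -1
  L: (2) − (2) + (1) + (0) − (0) = 1
  T: (-1) − (-2) + (-1) + (-2) − (-1) = -1
  Θ: (0) − (0) + (0) + (1) − (0) = 1
So the dimensions are [M⁻¹ L T⁻¹ Θ].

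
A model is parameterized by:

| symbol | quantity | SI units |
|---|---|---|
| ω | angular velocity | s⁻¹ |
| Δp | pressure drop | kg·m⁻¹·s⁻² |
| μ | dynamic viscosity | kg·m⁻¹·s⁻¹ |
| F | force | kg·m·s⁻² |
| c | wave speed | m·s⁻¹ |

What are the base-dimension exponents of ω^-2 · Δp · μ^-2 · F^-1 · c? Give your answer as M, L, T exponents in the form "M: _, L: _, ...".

Collect each base-dimension exponent across the product:
  M: −2·(0) + (1) − 2·(1) − (1) + (0) = -2
  L: −2·(0) + (-1) − 2·(-1) − (1) + (1) = 1
  T: −2·(-1) + (-2) − 2·(-1) − (-2) + (-1) = 3
So the dimensions are [M⁻² L T³].

M: -2, L: 1, T: 3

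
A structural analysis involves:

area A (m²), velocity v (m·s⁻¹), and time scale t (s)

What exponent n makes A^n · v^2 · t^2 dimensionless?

Balance the L exponent: (2)·n from A, plus 2·(1) + 2·(0) = 2 from the rest, must sum to zero.
2n + 2 = 0, so n = -1.

-1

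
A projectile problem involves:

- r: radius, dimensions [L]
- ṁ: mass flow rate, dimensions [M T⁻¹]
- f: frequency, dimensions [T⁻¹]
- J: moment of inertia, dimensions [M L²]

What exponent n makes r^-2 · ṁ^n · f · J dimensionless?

Balance the M exponent: (1)·n from ṁ, plus −2·(0) + (0) + (1) = 1 from the rest, must sum to zero.
n + 1 = 0, so n = -1.

-1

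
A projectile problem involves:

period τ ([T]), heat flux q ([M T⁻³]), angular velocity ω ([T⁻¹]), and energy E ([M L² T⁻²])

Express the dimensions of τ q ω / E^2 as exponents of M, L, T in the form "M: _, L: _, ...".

M: -1, L: -4, T: 1

Collect each base-dimension exponent across the product:
  M: (0) + (1) + (0) − 2·(1) = -1
  L: (0) + (0) + (0) − 2·(2) = -4
  T: (1) + (-3) + (-1) − 2·(-2) = 1
So the dimensions are [M⁻¹ L⁻⁴ T].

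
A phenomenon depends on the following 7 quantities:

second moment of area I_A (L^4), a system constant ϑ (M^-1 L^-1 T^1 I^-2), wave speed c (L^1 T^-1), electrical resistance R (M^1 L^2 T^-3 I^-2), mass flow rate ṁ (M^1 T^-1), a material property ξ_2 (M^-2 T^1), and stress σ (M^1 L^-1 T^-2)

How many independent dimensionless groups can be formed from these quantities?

There are 7 variables and 4 base dimensions (M, L, T, I).
The dimension matrix has rank 4.
Independent dimensionless groups: 7 − 4 = 3.

3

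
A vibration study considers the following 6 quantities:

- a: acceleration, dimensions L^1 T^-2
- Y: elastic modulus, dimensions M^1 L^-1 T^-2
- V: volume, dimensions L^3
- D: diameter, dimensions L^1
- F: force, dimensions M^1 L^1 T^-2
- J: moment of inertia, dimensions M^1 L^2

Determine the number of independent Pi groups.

There are 6 variables and 3 base dimensions (M, L, T).
The dimension matrix has rank 3.
Independent dimensionless groups: 6 − 3 = 3.

3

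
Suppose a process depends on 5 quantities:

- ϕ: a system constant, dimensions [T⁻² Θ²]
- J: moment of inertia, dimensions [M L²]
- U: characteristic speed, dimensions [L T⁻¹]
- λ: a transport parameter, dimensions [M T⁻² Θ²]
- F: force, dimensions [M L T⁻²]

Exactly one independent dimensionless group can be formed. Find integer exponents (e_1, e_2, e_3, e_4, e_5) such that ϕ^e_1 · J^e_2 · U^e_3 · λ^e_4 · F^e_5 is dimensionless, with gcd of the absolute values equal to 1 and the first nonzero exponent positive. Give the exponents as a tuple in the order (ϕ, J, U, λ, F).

M: e_1·(0) + e_2·(1) + e_3·(0) + e_4·(1) + e_5·(1) = 0
L: e_1·(0) + e_2·(2) + e_3·(1) + e_4·(0) + e_5·(1) = 0
T: e_1·(-2) + e_2·(0) + e_3·(-1) + e_4·(-2) + e_5·(-2) = 0
Θ: e_1·(2) + e_2·(0) + e_3·(0) + e_4·(2) + e_5·(0) = 0
Solving this homogeneous linear system for the smallest-integer solution (first nonzero entry positive) gives (3, 1, -4, -3, 2).

(3, 1, -4, -3, 2)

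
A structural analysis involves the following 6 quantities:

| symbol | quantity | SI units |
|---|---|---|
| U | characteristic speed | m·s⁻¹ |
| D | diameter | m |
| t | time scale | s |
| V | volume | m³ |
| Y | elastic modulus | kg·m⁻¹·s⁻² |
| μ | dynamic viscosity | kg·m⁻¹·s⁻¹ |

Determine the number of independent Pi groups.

3

There are 6 variables and 3 base dimensions (M, L, T).
The dimension matrix has rank 3.
Independent dimensionless groups: 6 − 3 = 3.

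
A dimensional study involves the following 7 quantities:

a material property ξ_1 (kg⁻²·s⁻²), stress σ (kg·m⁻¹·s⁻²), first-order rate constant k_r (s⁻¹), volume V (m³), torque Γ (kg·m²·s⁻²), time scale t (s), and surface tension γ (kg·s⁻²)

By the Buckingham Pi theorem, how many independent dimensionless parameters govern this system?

There are 7 variables and 3 base dimensions (M, L, T).
The dimension matrix has rank 3.
Independent dimensionless groups: 7 − 3 = 4.

4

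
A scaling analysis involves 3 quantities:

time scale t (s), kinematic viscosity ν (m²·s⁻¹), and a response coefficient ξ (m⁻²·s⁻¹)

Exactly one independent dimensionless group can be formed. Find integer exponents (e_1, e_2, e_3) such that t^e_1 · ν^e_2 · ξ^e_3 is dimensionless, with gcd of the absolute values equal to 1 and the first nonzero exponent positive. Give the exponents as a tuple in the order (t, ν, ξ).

(2, 1, 1)

L: e_1·(0) + e_2·(2) + e_3·(-2) = 0
T: e_1·(1) + e_2·(-1) + e_3·(-1) = 0
Solving this homogeneous linear system for the smallest-integer solution (first nonzero entry positive) gives (2, 1, 1).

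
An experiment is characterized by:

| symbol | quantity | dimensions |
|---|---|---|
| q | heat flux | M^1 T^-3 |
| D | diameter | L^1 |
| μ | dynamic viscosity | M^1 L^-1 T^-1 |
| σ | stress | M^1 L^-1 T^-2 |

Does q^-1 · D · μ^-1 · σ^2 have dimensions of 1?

yes

Sum the exponent of each base dimension across the product:
  M: −[q]_M + [D]_M − [μ]_M + 2·[σ]_M = −(1) + (0) − (1) + 2·(1) = 0
  L: −[q]_L + [D]_L − [μ]_L + 2·[σ]_L = −(0) + (1) − (-1) + 2·(-1) = 0
  T: −[q]_T + [D]_T − [μ]_T + 2·[σ]_T = −(-3) + (0) − (-1) + 2·(-2) = 0
  Θ: −[q]_Θ + [D]_Θ − [μ]_Θ + 2·[σ]_Θ = −(0) + (0) − (0) + 2·(0) = 0
All base exponents vanish — dimensionless.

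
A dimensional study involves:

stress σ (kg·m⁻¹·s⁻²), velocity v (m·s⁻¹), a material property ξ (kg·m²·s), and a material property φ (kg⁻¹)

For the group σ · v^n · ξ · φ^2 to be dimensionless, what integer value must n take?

Balance the L exponent: (1)·n from v, plus (-1) + (2) + 2·(0) = 1 from the rest, must sum to zero.
n + 1 = 0, so n = -1.

-1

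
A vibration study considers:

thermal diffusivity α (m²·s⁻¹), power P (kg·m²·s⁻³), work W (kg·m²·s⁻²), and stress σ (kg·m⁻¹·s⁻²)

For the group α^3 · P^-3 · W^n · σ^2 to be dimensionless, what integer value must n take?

1

Balance the M exponent: (1)·n from W, plus 3·(0) − 3·(1) + 2·(1) = -1 from the rest, must sum to zero.
n − 1 = 0, so n = 1.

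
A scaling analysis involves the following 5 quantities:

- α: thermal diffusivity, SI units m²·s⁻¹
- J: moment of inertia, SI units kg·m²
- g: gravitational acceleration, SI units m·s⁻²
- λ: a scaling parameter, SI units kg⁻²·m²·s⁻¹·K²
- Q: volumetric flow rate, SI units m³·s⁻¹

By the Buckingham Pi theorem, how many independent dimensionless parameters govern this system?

There are 5 variables and 4 base dimensions (M, L, T, Θ).
The dimension matrix has rank 4.
Independent dimensionless groups: 5 − 4 = 1.

1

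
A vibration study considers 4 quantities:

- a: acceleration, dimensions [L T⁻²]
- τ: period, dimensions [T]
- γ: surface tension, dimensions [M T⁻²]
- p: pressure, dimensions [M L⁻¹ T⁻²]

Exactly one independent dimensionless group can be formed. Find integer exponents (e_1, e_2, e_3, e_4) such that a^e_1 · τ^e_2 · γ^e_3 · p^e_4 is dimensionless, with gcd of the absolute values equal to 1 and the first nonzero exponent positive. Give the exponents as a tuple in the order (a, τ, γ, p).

M: e_1·(0) + e_2·(0) + e_3·(1) + e_4·(1) = 0
L: e_1·(1) + e_2·(0) + e_3·(0) + e_4·(-1) = 0
T: e_1·(-2) + e_2·(1) + e_3·(-2) + e_4·(-2) = 0
Solving this homogeneous linear system for the smallest-integer solution (first nonzero entry positive) gives (1, 2, -1, 1).

(1, 2, -1, 1)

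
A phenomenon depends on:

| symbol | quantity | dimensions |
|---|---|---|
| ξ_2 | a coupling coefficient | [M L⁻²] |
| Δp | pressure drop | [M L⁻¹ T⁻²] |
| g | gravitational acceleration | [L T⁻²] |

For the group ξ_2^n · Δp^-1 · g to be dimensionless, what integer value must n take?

Balance the M exponent: (1)·n from ξ_2, plus −(1) + (0) = -1 from the rest, must sum to zero.
n − 1 = 0, so n = 1.

1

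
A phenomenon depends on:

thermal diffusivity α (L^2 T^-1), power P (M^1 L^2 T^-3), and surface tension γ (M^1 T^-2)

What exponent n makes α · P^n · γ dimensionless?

-1

Balance the M exponent: (1)·n from P, plus (0) + (1) = 1 from the rest, must sum to zero.
n + 1 = 0, so n = -1.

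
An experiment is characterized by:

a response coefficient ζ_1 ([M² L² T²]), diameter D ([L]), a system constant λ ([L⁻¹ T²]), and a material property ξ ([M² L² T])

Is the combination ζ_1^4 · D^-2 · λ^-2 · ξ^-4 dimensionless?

Sum the exponent of each base dimension across the product:
  M: 4·[ζ_1]_M − 2·[D]_M − 2·[λ]_M − 4·[ξ]_M = 4·(2) − 2·(0) − 2·(0) − 4·(2) = 0
  L: 4·[ζ_1]_L − 2·[D]_L − 2·[λ]_L − 4·[ξ]_L = 4·(2) − 2·(1) − 2·(-1) − 4·(2) = 0
  T: 4·[ζ_1]_T − 2·[D]_T − 2·[λ]_T − 4·[ξ]_T = 4·(2) − 2·(0) − 2·(2) − 4·(1) = 0
All base exponents vanish — dimensionless.

yes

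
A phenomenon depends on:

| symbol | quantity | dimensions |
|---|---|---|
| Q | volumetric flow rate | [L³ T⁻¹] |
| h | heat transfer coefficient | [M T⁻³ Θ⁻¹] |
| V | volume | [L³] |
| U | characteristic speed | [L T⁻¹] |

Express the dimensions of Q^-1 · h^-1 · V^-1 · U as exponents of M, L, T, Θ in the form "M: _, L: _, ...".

M: -1, L: -5, T: 3, Θ: 1

Collect each base-dimension exponent across the product:
  M: −(0) − (1) − (0) + (0) = -1
  L: −(3) − (0) − (3) + (1) = -5
  T: −(-1) − (-3) − (0) + (-1) = 3
  Θ: −(0) − (-1) − (0) + (0) = 1
So the dimensions are [M⁻¹ L⁻⁵ T³ Θ].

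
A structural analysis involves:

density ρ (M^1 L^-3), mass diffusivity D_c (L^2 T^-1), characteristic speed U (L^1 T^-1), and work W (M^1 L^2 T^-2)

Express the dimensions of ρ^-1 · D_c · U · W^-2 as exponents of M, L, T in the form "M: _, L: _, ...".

M: -3, L: 2, T: 2

Collect each base-dimension exponent across the product:
  M: −(1) + (0) + (0) − 2·(1) = -3
  L: −(-3) + (2) + (1) − 2·(2) = 2
  T: −(0) + (-1) + (-1) − 2·(-2) = 2
So the dimensions are [M⁻³ L² T²].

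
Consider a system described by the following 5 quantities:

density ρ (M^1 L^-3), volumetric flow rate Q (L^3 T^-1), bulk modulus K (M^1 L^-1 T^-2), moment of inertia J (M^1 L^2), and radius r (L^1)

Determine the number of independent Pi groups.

2

There are 5 variables and 3 base dimensions (M, L, T).
The dimension matrix has rank 3.
Independent dimensionless groups: 5 − 3 = 2.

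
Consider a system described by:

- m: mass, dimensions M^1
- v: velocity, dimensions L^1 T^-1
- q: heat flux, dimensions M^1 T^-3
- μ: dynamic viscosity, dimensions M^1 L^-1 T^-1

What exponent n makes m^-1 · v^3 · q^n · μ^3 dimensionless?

Balance the M exponent: (1)·n from q, plus −(1) + 3·(0) + 3·(1) = 2 from the rest, must sum to zero.
n + 2 = 0, so n = -2.

-2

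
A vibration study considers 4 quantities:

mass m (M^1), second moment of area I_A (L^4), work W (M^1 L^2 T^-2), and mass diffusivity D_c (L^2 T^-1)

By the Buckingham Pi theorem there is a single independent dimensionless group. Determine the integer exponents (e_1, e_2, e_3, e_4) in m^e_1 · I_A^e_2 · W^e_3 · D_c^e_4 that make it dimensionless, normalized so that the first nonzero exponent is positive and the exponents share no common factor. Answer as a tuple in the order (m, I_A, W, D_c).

(2, -1, -2, 4)

M: e_1·(1) + e_2·(0) + e_3·(1) + e_4·(0) = 0
L: e_1·(0) + e_2·(4) + e_3·(2) + e_4·(2) = 0
T: e_1·(0) + e_2·(0) + e_3·(-2) + e_4·(-1) = 0
Solving this homogeneous linear system for the smallest-integer solution (first nonzero entry positive) gives (2, -1, -2, 4).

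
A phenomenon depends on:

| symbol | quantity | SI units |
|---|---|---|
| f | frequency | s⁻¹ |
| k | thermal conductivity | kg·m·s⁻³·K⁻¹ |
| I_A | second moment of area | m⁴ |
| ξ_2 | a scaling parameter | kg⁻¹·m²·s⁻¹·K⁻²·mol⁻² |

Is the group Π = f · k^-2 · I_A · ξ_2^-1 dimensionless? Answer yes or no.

no

Sum the exponent of each base dimension across the product:
  M: [f]_M − 2·[k]_M + [I_A]_M − [ξ_2]_M = (0) − 2·(1) + (0) − (-1) = -1
  L: [f]_L − 2·[k]_L + [I_A]_L − [ξ_2]_L = (0) − 2·(1) + (4) − (2) = 0
  T: [f]_T − 2·[k]_T + [I_A]_T − [ξ_2]_T = (-1) − 2·(-3) + (0) − (-1) = 6
  Θ: [f]_Θ − 2·[k]_Θ + [I_A]_Θ − [ξ_2]_Θ = (0) − 2·(-1) + (0) − (-2) = 4
  N: [f]_N − 2·[k]_N + [I_A]_N − [ξ_2]_N = (0) − 2·(0) + (0) − (-2) = 2
Net dimensions [M⁻¹ T⁶ Θ⁴ N²] ≠ [1] — not dimensionless.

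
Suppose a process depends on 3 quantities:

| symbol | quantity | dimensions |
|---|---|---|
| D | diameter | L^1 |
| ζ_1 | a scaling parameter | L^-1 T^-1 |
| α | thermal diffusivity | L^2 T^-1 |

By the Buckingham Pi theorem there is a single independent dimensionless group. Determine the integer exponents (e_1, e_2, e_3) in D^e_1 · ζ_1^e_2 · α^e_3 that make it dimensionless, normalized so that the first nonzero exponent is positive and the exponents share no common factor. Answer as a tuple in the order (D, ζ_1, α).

(3, 1, -1)

L: e_1·(1) + e_2·(-1) + e_3·(2) = 0
T: e_1·(0) + e_2·(-1) + e_3·(-1) = 0
Solving this homogeneous linear system for the smallest-integer solution (first nonzero entry positive) gives (3, 1, -1).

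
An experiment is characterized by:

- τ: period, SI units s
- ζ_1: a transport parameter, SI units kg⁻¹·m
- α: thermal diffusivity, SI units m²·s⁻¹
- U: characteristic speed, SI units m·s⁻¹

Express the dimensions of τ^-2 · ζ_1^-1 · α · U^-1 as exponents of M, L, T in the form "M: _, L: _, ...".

Collect each base-dimension exponent across the product:
  M: −2·(0) − (-1) + (0) − (0) = 1
  L: −2·(0) − (1) + (2) − (1) = 0
  T: −2·(1) − (0) + (-1) − (-1) = -2
So the dimensions are [M T⁻²].

M: 1, L: 0, T: -2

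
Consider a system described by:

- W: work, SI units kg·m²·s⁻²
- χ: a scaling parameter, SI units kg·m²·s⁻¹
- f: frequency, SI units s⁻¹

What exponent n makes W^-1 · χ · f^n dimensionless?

Balance the T exponent: (-1)·n from f, plus −(-2) + (-1) = 1 from the rest, must sum to zero.
−n + 1 = 0, so n = 1.

1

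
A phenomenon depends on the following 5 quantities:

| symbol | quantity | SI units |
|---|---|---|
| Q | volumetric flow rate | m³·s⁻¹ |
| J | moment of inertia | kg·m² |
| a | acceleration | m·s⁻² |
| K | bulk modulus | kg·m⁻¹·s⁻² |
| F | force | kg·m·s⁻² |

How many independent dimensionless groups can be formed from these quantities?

2

There are 5 variables and 3 base dimensions (M, L, T).
The dimension matrix has rank 3.
Independent dimensionless groups: 5 − 3 = 2.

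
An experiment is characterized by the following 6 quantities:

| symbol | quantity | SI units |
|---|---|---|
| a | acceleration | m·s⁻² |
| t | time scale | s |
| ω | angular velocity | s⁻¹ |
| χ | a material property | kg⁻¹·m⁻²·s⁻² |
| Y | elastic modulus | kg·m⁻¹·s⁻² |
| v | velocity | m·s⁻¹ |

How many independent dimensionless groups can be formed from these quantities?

3

There are 6 variables and 3 base dimensions (M, L, T).
The dimension matrix has rank 3.
Independent dimensionless groups: 6 − 3 = 3.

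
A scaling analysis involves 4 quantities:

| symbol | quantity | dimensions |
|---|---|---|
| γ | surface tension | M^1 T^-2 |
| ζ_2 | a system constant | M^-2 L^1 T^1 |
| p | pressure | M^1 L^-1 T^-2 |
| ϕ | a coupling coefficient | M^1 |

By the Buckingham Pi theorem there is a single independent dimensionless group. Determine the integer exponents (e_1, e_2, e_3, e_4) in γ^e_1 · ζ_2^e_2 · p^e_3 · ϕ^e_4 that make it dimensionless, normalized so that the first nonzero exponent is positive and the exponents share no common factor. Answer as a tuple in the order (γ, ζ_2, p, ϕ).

M: e_1·(1) + e_2·(-2) + e_3·(1) + e_4·(1) = 0
L: e_1·(0) + e_2·(1) + e_3·(-1) + e_4·(0) = 0
T: e_1·(-2) + e_2·(1) + e_3·(-2) + e_4·(0) = 0
Solving this homogeneous linear system for the smallest-integer solution (first nonzero entry positive) gives (1, -2, -2, -3).

(1, -2, -2, -3)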